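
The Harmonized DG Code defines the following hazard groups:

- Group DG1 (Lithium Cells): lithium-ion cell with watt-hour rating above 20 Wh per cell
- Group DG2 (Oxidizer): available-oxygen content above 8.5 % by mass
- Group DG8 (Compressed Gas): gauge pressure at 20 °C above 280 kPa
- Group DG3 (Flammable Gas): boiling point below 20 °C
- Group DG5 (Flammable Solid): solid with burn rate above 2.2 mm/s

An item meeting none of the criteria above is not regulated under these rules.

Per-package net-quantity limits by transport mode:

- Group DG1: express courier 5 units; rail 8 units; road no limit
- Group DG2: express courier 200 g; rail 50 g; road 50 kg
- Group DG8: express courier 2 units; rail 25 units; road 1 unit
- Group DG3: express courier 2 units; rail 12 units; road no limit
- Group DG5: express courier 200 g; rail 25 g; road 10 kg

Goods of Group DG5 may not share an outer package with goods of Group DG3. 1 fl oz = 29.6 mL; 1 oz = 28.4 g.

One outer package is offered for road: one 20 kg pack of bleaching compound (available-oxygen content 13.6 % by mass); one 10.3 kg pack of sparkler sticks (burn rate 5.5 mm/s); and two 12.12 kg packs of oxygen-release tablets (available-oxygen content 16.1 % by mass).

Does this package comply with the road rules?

No

Bleaching compound: available-oxygen content 13.6 % by mass > 8.5 % by mass → Group DG2 (Oxidizer).
With burn rate 5.5 mm/s (> 2.2 mm/s), the sparkler sticks fall in Group DG5.
The oxygen-release tablets have available-oxygen content 16.1 % by mass, which is > 8.5 % by mass, so they are Group DG2 (Oxidizer).
Total Group DG2: 20 kg + (two 12.12 kg packs = 24.24 kg) = 44.24 kg.
44.24 kg is within the road limit of 50 kg for Group DG2.
Group DG5 quantity: 10.3 kg.
10.3 kg > 10 kg (road limit, Group DG5) — over the limit.
The segregation rule (Group DG5 with Group DG3) does not apply to Group DG2 with Group DG5.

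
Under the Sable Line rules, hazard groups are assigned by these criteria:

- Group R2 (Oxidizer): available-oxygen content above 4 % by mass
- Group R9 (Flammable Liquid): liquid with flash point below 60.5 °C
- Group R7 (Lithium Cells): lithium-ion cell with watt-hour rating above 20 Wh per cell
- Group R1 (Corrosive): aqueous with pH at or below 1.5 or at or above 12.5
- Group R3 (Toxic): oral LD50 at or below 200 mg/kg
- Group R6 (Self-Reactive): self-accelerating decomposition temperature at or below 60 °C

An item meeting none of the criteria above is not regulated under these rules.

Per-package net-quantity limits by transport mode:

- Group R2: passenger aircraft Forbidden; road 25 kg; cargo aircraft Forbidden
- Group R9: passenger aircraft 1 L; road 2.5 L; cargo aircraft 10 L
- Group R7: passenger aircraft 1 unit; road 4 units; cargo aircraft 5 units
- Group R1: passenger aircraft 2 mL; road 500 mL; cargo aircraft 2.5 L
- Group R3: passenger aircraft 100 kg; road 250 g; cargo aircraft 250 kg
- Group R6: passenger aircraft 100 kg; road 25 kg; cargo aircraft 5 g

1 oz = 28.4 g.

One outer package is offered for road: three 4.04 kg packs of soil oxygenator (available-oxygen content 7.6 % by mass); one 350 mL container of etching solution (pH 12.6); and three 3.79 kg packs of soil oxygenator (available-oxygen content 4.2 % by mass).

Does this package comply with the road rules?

Yes

The soil oxygenator has available-oxygen content 7.6 % by mass, which is > 4 % by mass, so it is Group R2 (Oxidizer).
Etching solution: pH 12.6 ≥ 12.5 → Group R1 (Corrosive).
Available-oxygen content 4.2 % by mass meets the Group R2 criterion (Oxidizer), so the soil oxygenator is Group R2.
Total Group R2: (three 4.04 kg packs = 12.12 kg) + (three 3.79 kg packs = 11.37 kg) = 23.49 kg.
23.49 kg is within the road limit of 25 kg for Group R2.
Group R1 quantity: 350 mL.
That is within the Group R1 road limit of 500 mL.
Every hazard group is within its road limit and no segregation rule is violated.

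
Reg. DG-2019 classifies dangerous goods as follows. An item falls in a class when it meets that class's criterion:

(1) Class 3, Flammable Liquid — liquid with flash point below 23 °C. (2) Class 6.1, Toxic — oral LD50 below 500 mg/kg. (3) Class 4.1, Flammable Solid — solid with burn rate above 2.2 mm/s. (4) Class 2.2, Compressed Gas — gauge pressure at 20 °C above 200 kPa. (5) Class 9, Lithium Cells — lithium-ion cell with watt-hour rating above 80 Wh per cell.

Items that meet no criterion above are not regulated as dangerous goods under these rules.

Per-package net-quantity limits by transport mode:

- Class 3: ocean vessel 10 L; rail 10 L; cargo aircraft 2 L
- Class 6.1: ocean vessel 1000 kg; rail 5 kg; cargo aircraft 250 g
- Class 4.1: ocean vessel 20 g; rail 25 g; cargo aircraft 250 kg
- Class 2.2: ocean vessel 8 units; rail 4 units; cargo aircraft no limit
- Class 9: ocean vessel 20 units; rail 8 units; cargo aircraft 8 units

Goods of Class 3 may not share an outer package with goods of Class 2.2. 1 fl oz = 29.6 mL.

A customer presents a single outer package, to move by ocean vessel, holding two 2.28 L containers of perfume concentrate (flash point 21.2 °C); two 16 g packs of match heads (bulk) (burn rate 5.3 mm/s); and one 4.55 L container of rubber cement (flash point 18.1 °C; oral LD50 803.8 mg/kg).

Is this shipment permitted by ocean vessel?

The perfume concentrate has flash point 21.2 °C, which is < 23 °C, so it is Class 3 (Flammable Liquid).
Burn rate 5.3 mm/s meets the Class 4.1 criterion (Flammable Solid), so the match heads (bulk) are Class 4.1.
The rubber cement has flash point 18.1 °C, which is < 23 °C, so it is Class 3 (Flammable Liquid).
Class 4.1 quantity: two 16 g packs = 32 g.
That exceeds the Class 4.1 ocean vessel limit of 20 g.
Class 3 net quantity: (two 2.28 L containers = 4.56 L) + 4.55 L = 9.11 L.
9.11 L ≤ 10 L (ocean vessel limit, Class 3) — within limit.
The segregation rule (Class 3 with Class 2.2) does not apply to Class 4.1 with Class 3.

No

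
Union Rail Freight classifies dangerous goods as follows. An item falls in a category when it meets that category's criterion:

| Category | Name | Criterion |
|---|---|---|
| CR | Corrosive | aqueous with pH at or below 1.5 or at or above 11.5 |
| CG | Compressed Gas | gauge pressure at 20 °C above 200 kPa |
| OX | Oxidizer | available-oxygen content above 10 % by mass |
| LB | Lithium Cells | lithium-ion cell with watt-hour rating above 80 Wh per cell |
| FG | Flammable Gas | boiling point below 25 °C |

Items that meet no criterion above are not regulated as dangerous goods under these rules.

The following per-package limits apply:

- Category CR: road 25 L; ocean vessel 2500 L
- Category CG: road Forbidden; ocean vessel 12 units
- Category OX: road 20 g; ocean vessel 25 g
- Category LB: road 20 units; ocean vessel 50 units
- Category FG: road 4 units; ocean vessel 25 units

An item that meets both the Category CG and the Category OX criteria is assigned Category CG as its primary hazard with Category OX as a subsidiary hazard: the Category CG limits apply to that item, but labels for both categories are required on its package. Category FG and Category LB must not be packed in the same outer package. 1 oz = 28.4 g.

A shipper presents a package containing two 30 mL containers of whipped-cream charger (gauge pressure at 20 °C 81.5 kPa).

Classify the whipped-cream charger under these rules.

gauge pressure at 20 °C 81.5 kPa is not above 200 kPa, so Category CG does not apply.
No criterion is met, so the item is not regulated.

Not regulated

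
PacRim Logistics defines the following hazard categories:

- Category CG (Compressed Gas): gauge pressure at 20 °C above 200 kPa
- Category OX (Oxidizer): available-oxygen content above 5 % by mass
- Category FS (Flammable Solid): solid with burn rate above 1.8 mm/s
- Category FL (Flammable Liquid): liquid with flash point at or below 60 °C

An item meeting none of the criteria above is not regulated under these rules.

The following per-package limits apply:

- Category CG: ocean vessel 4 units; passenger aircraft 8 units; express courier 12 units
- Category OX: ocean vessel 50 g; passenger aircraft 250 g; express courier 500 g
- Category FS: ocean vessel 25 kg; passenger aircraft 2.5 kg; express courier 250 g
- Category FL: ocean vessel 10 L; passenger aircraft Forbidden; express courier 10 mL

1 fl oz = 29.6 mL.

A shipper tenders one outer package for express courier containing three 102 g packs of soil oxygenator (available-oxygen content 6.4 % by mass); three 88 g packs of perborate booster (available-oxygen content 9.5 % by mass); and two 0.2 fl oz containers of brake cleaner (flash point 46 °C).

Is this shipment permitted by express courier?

No

The soil oxygenator has available-oxygen content 6.4 % by mass, which is > 5 % by mass, so it is Category OX (Oxidizer).
With available-oxygen content 9.5 % by mass (> 5 % by mass), the perborate booster falls in Category OX.
With flash point 46 °C (≤ 60 °C), the brake cleaner falls in Category FL.
Category OX net quantity: (three 102 g packs = 306 g) + (three 88 g packs = 264 g) = 570 g.
570 g exceeds the express courier limit of 500 g for Category OX.
Category FL quantity: two 0.2 fl oz containers = 11.84 mL.
11.84 mL > 10 mL (express courier limit, Category FL) — over the limit.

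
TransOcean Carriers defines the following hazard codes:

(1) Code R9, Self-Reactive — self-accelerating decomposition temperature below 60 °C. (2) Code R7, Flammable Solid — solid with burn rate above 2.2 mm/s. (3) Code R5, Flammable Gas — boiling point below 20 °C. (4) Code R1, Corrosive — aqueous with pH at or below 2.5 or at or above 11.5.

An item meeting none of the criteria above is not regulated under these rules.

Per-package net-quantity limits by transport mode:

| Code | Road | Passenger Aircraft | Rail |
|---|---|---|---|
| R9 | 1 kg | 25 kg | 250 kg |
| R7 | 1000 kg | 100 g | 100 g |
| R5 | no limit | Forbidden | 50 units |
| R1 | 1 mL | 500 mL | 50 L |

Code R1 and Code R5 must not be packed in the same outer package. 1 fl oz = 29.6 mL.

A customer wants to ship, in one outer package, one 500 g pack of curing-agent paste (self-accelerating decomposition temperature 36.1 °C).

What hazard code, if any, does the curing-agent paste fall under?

Code R9

Curing-agent paste: self-accelerating decomposition temperature 36.1 °C < 60 °C → Code R9 (Self-Reactive).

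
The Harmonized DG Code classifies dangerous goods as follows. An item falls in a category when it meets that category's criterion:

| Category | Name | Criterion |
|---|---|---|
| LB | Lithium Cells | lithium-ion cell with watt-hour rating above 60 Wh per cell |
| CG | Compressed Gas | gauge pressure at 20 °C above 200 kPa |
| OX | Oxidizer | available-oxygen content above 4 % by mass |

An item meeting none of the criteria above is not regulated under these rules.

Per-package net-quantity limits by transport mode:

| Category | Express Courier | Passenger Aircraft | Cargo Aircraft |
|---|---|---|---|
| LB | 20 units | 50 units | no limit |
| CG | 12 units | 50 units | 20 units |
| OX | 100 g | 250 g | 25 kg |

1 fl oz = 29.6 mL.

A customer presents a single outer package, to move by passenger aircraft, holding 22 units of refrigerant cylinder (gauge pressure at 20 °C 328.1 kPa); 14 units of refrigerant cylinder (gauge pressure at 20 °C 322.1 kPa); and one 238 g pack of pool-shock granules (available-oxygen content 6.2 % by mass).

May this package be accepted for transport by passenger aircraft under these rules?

Gauge pressure at 20 °C 328.1 kPa meets the Category CG criterion (Compressed Gas), so the refrigerant cylinder is Category CG.
With gauge pressure at 20 °C 322.1 kPa (> 200 kPa), the refrigerant cylinder falls in Category CG.
With available-oxygen content 6.2 % by mass (> 4 % by mass), the pool-shock granules fall in Category OX.
Category CG net quantity: 22 units + 14 units = 36 units.
36 units ≤ 50 units (passenger aircraft limit, Category CG) — within limit.
Category OX quantity: 238 g.
238 g is within the passenger aircraft limit of 250 g for Category OX.
Every hazard category is within its passenger aircraft limit and no segregation rule is violated.

Yes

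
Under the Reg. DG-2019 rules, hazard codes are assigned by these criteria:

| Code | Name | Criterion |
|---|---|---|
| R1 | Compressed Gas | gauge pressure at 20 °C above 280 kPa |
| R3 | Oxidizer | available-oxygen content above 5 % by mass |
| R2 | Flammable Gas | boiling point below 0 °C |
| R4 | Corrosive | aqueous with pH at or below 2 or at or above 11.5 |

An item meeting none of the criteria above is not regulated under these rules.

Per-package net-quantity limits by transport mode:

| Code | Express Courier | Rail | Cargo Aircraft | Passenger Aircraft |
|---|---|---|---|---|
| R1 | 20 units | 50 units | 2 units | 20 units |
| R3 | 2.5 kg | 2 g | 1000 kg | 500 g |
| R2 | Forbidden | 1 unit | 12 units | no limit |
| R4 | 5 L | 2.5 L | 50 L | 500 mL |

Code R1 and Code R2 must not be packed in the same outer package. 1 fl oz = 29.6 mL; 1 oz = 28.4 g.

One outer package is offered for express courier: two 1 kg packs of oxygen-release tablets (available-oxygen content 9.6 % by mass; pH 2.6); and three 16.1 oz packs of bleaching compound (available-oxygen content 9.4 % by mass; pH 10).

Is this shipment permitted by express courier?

The oxygen-release tablets have available-oxygen content 9.6 % by mass, which is > 5 % by mass, so they are Code R3 (Oxidizer).
Available-oxygen content 9.4 % by mass meets the Code R3 criterion (Oxidizer), so the bleaching compound is Code R3.
Total Code R3: (two 1 kg packs = 2 kg) + (three 16.1 oz packs = 1371.72 g) = 3371.72 g.
3371.72 g > 2.5 kg (express courier limit, Code R3) — over the limit.

No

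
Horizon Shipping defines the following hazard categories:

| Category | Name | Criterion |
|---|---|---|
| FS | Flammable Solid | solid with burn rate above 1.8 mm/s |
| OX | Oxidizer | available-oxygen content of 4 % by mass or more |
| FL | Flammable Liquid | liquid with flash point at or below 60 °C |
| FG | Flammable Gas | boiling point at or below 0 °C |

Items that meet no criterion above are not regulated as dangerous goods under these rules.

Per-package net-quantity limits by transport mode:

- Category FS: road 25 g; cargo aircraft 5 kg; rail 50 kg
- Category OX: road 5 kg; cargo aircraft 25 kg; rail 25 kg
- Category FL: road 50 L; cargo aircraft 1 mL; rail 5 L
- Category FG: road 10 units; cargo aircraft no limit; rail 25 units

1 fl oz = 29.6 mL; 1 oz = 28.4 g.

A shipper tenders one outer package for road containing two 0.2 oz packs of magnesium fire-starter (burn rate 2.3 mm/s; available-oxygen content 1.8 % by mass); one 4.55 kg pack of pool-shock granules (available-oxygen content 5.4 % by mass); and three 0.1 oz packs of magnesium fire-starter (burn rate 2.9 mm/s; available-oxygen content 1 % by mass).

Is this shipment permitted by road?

Yes

Magnesium fire-starter: burn rate 2.3 mm/s > 1.8 mm/s → Category FS (Flammable Solid).
Available-oxygen content 5.4 % by mass meets the Category OX criterion (Oxidizer), so the pool-shock granules are Category OX.
The magnesium fire-starter has burn rate 2.9 mm/s, which is > 1.8 mm/s, so it is Category FS (Flammable Solid).
Category FS net quantity: (two 0.2 oz packs = 11.36 g) + (three 0.1 oz packs = 8.52 g) = 19.88 g.
19.88 g ≤ 25 g (road limit, Category FS) — within limit.
Category OX quantity: 4.55 kg.
4.55 kg ≤ 5 kg (road limit, Category OX) — within limit.
Every hazard category is within its road limit and no segregation rule is violated.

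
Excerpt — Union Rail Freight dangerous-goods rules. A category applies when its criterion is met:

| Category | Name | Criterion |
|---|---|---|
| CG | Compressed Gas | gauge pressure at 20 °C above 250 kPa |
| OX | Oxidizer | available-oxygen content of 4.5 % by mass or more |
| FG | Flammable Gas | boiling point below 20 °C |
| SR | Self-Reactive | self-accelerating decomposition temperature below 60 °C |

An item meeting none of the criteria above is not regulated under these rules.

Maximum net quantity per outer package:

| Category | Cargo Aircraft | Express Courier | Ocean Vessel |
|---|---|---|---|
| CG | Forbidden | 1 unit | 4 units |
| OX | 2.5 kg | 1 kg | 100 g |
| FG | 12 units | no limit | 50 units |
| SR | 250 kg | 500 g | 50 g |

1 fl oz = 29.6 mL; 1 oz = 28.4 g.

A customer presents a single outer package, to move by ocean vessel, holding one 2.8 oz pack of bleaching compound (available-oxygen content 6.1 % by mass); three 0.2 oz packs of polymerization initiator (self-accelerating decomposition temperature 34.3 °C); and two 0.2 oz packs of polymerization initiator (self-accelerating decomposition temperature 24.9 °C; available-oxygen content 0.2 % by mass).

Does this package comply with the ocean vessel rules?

Bleaching compound: available-oxygen content 6.1 % by mass ≥ 4.5 % by mass → Category OX (Oxidizer).
Self-accelerating decomposition temperature 34.3 °C meets the Category SR criterion (Self-Reactive), so the polymerization initiator is Category SR.
The polymerization initiator has self-accelerating decomposition temperature 24.9 °C, which is < 60 °C, so it is Category SR (Self-Reactive).
Category SR net quantity: (three 0.2 oz packs = 17.04 g) + (two 0.2 oz packs = 11.36 g) = 28.4 g.
That is within the Category SR ocean vessel limit of 50 g.
Category OX quantity: one 2.8 oz pack = 79.52 g.
79.52 g ≤ 100 g (ocean vessel limit, Category OX) — within limit.
Every hazard category is within its ocean vessel limit and no segregation rule is violated.

Yes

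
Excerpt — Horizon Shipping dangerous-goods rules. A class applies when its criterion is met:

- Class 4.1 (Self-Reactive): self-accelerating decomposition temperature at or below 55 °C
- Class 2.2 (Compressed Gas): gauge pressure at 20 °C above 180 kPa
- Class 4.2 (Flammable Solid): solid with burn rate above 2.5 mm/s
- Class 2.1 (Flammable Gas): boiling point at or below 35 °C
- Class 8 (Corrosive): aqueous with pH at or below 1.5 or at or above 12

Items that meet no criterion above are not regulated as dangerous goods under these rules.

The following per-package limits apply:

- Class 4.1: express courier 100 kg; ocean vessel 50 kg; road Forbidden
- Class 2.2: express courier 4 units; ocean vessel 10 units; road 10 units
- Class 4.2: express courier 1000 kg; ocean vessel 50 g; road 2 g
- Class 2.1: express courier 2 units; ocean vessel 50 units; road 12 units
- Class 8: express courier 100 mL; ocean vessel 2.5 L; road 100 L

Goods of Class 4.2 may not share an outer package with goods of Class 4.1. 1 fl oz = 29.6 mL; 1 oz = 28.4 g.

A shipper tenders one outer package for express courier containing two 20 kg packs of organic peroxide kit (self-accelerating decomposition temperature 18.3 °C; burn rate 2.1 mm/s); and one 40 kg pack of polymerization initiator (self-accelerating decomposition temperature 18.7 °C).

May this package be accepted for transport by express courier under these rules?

Self-accelerating decomposition temperature 18.3 °C meets the Class 4.1 criterion (Self-Reactive), so the organic peroxide kit is Class 4.1.
Self-accelerating decomposition temperature 18.7 °C meets the Class 4.1 criterion (Self-Reactive), so the polymerization initiator is Class 4.1.
Total Class 4.1: (two 20 kg packs = 40 kg) + 40 kg = 80 kg.
80 kg is within the express courier limit of 100 kg for Class 4.1.

Yes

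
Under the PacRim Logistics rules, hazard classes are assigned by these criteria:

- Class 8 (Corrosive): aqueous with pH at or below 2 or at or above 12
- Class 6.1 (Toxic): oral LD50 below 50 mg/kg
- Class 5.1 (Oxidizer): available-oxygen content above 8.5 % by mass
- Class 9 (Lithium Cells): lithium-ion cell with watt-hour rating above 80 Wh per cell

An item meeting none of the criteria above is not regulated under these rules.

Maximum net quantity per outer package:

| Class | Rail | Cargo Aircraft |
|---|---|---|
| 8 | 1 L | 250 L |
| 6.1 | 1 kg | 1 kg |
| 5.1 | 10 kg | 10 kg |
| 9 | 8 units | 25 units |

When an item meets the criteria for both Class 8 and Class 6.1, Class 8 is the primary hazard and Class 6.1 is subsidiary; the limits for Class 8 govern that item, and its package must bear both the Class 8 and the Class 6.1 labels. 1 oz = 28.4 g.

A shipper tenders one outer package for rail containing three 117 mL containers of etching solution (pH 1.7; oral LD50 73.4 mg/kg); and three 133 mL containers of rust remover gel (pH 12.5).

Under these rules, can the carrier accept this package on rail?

With pH 1.7 (≤ 2), the etching solution falls in Class 8.
The rust remover gel has pH 12.5, which is ≥ 12, so it is Class 8 (Corrosive).
Total Class 8: (three 117 mL containers = 351 mL) + (three 133 mL containers = 399 mL) = 750 mL.
750 mL is within the rail limit of 1 L for Class 8.

Yes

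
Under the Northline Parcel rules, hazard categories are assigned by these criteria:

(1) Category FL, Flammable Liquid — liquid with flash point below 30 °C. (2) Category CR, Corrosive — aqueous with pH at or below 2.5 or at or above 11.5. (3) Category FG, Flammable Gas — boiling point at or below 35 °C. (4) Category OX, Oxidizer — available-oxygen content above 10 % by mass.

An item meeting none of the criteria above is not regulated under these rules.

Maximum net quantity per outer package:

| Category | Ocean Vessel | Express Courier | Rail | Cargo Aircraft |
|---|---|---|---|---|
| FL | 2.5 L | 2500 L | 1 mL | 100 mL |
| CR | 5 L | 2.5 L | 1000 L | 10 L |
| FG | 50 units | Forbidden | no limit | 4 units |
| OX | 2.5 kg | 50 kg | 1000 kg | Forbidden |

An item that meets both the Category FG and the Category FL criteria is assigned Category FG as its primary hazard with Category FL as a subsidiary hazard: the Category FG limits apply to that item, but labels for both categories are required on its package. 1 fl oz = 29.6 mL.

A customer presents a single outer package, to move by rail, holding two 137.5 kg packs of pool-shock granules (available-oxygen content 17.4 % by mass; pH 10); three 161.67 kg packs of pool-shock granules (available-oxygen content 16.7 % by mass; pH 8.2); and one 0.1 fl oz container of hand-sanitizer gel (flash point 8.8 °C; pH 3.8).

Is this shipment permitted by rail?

Pool-shock granules: available-oxygen content 17.4 % by mass > 10 % by mass → Category OX (Oxidizer).
Pool-shock granules: available-oxygen content 16.7 % by mass > 10 % by mass → Category OX (Oxidizer).
The hand-sanitizer gel has flash point 8.8 °C, which is < 30 °C, so it is Category FL (Flammable Liquid).
Category FL quantity: one 0.1 fl oz container = 2.96 mL.
That exceeds the Category FL rail limit of 1 mL.
Category OX net quantity: (two 137.5 kg packs = 275 kg) + (three 161.67 kg packs = 485.01 kg) = 760.01 kg.
That is within the Category OX rail limit of 1000 kg.

No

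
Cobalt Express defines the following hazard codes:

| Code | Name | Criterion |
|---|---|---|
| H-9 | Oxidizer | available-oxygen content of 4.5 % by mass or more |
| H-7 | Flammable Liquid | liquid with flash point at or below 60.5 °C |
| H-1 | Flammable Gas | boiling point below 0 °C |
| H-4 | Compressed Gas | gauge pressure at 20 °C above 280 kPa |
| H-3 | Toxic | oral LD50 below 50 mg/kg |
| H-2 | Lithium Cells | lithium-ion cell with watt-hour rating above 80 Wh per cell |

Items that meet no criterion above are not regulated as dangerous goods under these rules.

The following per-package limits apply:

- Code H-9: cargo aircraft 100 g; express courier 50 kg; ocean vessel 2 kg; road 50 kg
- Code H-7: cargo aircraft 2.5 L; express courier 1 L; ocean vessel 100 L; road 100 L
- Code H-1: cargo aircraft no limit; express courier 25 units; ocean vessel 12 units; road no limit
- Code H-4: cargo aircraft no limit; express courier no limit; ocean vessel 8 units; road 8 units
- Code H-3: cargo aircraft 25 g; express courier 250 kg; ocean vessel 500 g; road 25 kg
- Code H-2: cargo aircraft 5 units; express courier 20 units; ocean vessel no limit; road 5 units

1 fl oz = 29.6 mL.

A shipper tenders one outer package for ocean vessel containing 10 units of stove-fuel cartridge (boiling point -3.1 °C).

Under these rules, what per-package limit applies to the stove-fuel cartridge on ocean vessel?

12 units

With boiling point -3.1 °C (< 0 °C), the stove-fuel cartridge falls in Code H-1.
The ocean vessel limit for Code H-1 is 12 units.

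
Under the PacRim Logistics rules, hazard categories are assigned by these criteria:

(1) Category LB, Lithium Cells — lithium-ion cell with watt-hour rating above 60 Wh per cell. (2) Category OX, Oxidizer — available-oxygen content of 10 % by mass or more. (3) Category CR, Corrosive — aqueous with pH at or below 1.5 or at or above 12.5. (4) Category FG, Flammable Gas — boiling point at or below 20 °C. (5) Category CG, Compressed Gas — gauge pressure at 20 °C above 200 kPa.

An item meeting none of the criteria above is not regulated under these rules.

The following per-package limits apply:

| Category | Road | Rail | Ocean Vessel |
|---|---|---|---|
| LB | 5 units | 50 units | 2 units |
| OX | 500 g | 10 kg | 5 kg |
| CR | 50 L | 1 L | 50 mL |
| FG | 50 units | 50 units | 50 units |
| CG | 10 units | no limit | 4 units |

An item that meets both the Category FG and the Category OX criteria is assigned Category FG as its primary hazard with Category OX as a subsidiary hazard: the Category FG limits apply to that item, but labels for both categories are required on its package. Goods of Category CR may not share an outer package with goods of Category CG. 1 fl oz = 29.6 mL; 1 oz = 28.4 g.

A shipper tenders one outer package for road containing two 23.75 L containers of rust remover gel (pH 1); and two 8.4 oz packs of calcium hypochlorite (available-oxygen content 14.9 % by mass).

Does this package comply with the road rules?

The rust remover gel has pH 1, which is ≤ 1.5, so it is Category CR (Corrosive).
Calcium hypochlorite: available-oxygen content 14.9 % by mass ≥ 10 % by mass → Category OX (Oxidizer).
Category CR quantity: two 23.75 L containers = 47.5 L.
That is within the Category CR road limit of 50 L.
Category OX quantity: two 8.4 oz packs = 477.12 g.
477.12 g ≤ 500 g (road limit, Category OX) — within limit.
The segregation rule (Category CR with Category CG) does not apply to Category CR with Category OX.
Every hazard category is within its road limit and no segregation rule is violated.

Yes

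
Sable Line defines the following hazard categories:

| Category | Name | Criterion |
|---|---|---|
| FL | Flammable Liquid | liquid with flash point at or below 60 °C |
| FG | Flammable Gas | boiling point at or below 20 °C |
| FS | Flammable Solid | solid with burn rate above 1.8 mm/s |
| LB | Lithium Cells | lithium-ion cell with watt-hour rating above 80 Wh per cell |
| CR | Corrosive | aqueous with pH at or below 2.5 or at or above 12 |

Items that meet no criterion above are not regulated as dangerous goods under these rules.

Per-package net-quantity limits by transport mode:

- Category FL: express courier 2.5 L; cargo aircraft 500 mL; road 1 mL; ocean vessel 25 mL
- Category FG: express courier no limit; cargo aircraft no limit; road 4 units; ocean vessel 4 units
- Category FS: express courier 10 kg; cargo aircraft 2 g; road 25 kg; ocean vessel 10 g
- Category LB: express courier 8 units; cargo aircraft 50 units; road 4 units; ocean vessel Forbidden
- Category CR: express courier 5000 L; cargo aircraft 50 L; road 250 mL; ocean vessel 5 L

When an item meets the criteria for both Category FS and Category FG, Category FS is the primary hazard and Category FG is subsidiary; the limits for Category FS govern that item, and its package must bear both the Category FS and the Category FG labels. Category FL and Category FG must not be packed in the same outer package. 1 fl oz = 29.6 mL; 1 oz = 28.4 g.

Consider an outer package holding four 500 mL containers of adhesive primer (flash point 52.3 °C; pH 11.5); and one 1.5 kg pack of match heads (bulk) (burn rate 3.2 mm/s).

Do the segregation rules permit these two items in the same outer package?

Flash point 52.3 °C meets the Category FL criterion (Flammable Liquid), so the adhesive primer is Category FL.
Burn rate 3.2 mm/s meets the Category FS criterion (Flammable Solid), so the match heads (bulk) are Category FS.
No segregation rule bars Category FL with Category FS.

Yes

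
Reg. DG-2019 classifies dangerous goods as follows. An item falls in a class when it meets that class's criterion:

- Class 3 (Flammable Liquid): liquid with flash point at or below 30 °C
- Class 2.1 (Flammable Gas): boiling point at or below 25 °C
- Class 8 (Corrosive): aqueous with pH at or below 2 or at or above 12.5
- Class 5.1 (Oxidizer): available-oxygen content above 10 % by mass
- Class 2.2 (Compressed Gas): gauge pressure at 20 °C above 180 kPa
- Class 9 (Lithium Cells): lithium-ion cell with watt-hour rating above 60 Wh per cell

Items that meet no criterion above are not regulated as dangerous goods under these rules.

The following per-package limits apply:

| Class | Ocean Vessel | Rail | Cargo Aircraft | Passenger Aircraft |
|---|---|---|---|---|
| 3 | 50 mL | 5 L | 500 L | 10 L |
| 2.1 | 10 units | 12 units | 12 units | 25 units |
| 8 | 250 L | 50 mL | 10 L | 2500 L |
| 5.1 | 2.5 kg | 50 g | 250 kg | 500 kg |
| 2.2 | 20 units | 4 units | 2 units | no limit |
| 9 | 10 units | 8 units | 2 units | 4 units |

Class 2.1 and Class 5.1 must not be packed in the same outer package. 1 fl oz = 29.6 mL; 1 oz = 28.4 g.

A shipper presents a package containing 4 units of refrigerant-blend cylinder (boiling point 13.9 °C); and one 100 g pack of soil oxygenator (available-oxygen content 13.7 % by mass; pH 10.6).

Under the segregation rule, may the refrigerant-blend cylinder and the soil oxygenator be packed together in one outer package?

No

Boiling point 13.9 °C meets the Class 2.1 criterion (Flammable Gas), so the refrigerant-blend cylinder is Class 2.1.
Soil oxygenator: available-oxygen content 13.7 % by mass > 10 % by mass → Class 5.1 (Oxidizer).
Class 2.1 and Class 5.1 may not share an outer package.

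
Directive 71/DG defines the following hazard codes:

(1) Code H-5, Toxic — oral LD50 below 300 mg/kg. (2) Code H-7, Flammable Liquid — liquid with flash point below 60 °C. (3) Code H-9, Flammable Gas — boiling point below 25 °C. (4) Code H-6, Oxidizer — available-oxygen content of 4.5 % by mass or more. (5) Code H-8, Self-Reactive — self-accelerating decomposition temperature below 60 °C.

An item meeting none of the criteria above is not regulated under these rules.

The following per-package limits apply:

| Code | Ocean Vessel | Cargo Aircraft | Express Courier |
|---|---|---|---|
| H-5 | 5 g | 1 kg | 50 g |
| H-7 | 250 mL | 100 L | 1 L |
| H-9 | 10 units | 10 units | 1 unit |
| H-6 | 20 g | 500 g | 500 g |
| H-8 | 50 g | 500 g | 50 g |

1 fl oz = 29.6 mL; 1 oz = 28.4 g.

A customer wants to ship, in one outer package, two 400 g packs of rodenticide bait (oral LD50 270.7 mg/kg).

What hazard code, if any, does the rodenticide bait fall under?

Code H-5

With oral LD50 270.7 mg/kg (< 300 mg/kg), the rodenticide bait falls in Code H-5.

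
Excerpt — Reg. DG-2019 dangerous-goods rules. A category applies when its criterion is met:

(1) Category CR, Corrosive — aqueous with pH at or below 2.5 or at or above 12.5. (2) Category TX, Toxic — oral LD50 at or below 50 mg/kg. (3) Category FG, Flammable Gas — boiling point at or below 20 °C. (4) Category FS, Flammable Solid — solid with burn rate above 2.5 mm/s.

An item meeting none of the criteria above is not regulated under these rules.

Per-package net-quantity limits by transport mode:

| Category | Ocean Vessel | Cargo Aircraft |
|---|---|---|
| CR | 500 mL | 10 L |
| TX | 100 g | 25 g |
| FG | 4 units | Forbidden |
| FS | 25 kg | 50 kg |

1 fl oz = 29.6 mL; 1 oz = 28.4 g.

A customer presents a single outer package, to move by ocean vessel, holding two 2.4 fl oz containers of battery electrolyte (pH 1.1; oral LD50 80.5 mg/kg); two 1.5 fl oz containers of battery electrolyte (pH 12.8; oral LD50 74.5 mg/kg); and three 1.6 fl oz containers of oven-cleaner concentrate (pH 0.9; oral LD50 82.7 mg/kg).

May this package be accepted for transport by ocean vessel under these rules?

Battery electrolyte: pH 1.1 ≤ 2.5 → Category CR (Corrosive).
pH 12.8 meets the Category CR criterion (Corrosive), so the battery electrolyte is Category CR.
Oven-cleaner concentrate: pH 0.9 ≤ 2.5 → Category CR (Corrosive).
Total Category CR: (two 2.4 fl oz containers = 142.08 mL) + (two 1.5 fl oz containers = 88.8 mL) + (three 1.6 fl oz containers = 142.08 mL) = 372.96 mL.
That is within the Category CR ocean vessel limit of 500 mL.

Yes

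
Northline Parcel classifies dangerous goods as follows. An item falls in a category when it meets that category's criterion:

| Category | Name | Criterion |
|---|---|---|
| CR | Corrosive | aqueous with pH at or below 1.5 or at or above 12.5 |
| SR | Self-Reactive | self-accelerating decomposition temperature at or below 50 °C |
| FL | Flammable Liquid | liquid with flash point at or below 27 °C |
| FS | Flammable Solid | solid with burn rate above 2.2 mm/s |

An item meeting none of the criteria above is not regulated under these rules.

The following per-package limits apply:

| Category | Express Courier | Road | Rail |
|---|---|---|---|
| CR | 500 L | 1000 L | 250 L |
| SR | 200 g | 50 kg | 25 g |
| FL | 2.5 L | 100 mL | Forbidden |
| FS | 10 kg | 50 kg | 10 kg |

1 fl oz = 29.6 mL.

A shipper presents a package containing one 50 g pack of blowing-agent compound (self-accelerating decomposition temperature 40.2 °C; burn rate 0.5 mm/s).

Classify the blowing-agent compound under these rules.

Category SR

Self-accelerating decomposition temperature 40.2 °C meets the Category SR criterion (Self-Reactive), so the blowing-agent compound is Category SR.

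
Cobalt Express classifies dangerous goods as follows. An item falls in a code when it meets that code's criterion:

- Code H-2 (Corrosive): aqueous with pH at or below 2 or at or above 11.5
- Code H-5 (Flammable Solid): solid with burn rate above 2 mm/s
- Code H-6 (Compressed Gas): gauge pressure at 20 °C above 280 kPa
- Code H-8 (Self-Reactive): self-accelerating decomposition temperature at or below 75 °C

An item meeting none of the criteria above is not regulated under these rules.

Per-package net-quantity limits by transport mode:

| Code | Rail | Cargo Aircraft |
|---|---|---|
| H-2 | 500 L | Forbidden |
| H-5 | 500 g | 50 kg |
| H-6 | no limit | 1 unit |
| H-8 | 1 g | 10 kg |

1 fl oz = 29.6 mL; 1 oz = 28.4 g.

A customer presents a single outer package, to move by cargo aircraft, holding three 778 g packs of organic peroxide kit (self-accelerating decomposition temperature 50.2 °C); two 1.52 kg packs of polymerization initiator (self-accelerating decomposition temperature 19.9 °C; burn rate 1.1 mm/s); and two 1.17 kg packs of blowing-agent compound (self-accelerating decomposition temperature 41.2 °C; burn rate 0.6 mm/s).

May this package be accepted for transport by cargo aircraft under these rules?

Yes

Organic peroxide kit: self-accelerating decomposition temperature 50.2 °C ≤ 75 °C → Code H-8 (Self-Reactive).
Polymerization initiator: self-accelerating decomposition temperature 19.9 °C ≤ 75 °C → Code H-8 (Self-Reactive).
With self-accelerating decomposition temperature 41.2 °C (≤ 75 °C), the blowing-agent compound falls in Code H-8.
Code H-8 net quantity: (three 778 g packs = 2.334 kg) + (two 1.52 kg packs = 3.04 kg) + (two 1.17 kg packs = 2.34 kg) = 7.714 kg.
7.714 kg ≤ 10 kg (cargo aircraft limit, Code H-8) — within limit.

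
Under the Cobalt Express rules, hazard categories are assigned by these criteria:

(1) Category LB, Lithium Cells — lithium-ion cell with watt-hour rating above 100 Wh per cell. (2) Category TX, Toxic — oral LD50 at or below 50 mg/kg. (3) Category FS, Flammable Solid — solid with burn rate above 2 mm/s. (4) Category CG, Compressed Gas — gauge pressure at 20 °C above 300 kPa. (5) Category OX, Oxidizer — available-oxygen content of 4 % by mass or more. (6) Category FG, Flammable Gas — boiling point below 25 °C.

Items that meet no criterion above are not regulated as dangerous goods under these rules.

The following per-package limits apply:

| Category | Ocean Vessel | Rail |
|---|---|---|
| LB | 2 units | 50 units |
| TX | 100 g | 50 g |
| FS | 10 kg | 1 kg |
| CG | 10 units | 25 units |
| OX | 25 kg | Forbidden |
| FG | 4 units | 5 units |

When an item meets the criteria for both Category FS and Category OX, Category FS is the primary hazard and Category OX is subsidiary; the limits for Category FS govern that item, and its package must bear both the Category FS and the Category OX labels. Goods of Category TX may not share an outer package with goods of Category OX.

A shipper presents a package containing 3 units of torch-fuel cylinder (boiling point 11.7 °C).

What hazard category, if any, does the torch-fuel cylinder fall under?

With boiling point 11.7 °C (< 25 °C), the torch-fuel cylinder falls in Category FG.

Category FG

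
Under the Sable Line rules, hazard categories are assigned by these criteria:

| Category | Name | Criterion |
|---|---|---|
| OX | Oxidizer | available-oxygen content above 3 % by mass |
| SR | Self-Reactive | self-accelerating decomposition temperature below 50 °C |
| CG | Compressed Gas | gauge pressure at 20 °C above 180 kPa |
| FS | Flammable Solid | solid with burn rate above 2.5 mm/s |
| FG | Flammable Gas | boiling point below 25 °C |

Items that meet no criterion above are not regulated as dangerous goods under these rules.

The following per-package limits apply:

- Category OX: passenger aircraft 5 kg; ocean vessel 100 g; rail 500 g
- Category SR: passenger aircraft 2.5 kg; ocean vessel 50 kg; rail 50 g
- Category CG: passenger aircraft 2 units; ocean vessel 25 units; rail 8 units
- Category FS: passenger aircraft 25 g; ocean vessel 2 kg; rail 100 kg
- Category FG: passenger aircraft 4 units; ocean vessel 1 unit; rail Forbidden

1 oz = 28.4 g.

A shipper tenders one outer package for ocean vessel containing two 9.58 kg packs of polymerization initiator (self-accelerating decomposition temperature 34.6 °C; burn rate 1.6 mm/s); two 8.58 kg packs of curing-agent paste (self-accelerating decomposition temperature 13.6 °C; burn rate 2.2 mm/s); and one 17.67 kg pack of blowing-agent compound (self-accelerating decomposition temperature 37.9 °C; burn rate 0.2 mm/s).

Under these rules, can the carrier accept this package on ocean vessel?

No

The polymerization initiator has self-accelerating decomposition temperature 34.6 °C, which is < 50 °C, so it is Category SR (Self-Reactive).
Curing-agent paste: self-accelerating decomposition temperature 13.6 °C < 50 °C → Category SR (Self-Reactive).
With self-accelerating decomposition temperature 37.9 °C (< 50 °C), the blowing-agent compound falls in Category SR.
Category SR net quantity: (two 9.58 kg packs = 19.16 kg) + (two 8.58 kg packs = 17.16 kg) + 17.67 kg = 53.99 kg.
53.99 kg exceeds the ocean vessel limit of 50 kg for Category SR.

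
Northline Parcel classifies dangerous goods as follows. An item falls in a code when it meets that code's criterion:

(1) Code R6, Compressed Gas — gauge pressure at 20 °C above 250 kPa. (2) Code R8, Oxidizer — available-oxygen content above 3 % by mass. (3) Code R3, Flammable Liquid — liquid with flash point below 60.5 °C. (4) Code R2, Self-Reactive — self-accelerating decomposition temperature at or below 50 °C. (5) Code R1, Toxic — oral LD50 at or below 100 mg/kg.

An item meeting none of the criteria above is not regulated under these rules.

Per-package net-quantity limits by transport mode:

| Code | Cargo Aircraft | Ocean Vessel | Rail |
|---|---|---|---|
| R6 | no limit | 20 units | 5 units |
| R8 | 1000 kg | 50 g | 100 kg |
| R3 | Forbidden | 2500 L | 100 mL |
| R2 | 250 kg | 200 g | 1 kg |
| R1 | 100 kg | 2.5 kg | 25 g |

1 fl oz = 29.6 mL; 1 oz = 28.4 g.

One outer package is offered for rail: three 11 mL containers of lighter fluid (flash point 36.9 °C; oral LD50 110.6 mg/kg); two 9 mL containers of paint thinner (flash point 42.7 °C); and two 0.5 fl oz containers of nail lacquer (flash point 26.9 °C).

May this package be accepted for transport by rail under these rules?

Yes

With flash point 36.9 °C (< 60.5 °C), the lighter fluid falls in Code R3.
Flash point 42.7 °C meets the Code R3 criterion (Flammable Liquid), so the paint thinner is Code R3.
Flash point 26.9 °C meets the Code R3 criterion (Flammable Liquid), so the nail lacquer is Code R3.
Code R3 net quantity: (three 11 mL containers = 33 mL) + (two 9 mL containers = 18 mL) + (two 0.5 fl oz containers = 29.6 mL) = 80.6 mL.
80.6 mL ≤ 100 mL (rail limit, Code R3) — within limit.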